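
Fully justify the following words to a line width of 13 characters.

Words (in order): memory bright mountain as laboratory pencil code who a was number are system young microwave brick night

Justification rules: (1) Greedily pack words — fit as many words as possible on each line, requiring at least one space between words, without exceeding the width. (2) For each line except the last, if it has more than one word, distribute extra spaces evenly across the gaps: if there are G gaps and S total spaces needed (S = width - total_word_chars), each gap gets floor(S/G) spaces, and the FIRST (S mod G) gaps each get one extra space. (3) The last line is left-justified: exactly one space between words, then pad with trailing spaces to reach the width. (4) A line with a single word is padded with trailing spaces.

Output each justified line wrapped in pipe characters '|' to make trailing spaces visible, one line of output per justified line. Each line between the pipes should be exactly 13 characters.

Line 1: ['memory', 'bright'] (min_width=13, slack=0)
Line 2: ['mountain', 'as'] (min_width=11, slack=2)
Line 3: ['laboratory'] (min_width=10, slack=3)
Line 4: ['pencil', 'code'] (min_width=11, slack=2)
Line 5: ['who', 'a', 'was'] (min_width=9, slack=4)
Line 6: ['number', 'are'] (min_width=10, slack=3)
Line 7: ['system', 'young'] (min_width=12, slack=1)
Line 8: ['microwave'] (min_width=9, slack=4)
Line 9: ['brick', 'night'] (min_width=11, slack=2)

Answer: |memory bright|
|mountain   as|
|laboratory   |
|pencil   code|
|who   a   was|
|number    are|
|system  young|
|microwave    |
|brick night  |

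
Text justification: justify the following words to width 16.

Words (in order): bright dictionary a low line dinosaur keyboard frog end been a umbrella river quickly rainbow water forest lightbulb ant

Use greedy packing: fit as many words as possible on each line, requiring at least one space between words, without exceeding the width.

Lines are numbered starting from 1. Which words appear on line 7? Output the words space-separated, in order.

Line 1: ['bright'] (min_width=6, slack=10)
Line 2: ['dictionary', 'a', 'low'] (min_width=16, slack=0)
Line 3: ['line', 'dinosaur'] (min_width=13, slack=3)
Line 4: ['keyboard', 'frog'] (min_width=13, slack=3)
Line 5: ['end', 'been', 'a'] (min_width=10, slack=6)
Line 6: ['umbrella', 'river'] (min_width=14, slack=2)
Line 7: ['quickly', 'rainbow'] (min_width=15, slack=1)
Line 8: ['water', 'forest'] (min_width=12, slack=4)
Line 9: ['lightbulb', 'ant'] (min_width=13, slack=3)

Answer: quickly rainbow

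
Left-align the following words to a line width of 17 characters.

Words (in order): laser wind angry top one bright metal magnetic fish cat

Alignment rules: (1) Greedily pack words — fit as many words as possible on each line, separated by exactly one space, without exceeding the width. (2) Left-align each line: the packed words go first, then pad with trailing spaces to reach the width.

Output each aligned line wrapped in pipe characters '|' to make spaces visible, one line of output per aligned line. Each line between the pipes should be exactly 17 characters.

Line 1: ['laser', 'wind', 'angry'] (min_width=16, slack=1)
Line 2: ['top', 'one', 'bright'] (min_width=14, slack=3)
Line 3: ['metal', 'magnetic'] (min_width=14, slack=3)
Line 4: ['fish', 'cat'] (min_width=8, slack=9)

Answer: |laser wind angry |
|top one bright   |
|metal magnetic   |
|fish cat         |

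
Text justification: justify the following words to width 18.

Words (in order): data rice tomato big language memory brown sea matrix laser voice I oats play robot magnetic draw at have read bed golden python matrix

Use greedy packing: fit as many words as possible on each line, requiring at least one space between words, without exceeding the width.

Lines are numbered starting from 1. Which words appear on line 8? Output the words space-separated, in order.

Answer: golden python

Derivation:
Line 1: ['data', 'rice', 'tomato'] (min_width=16, slack=2)
Line 2: ['big', 'language'] (min_width=12, slack=6)
Line 3: ['memory', 'brown', 'sea'] (min_width=16, slack=2)
Line 4: ['matrix', 'laser', 'voice'] (min_width=18, slack=0)
Line 5: ['I', 'oats', 'play', 'robot'] (min_width=17, slack=1)
Line 6: ['magnetic', 'draw', 'at'] (min_width=16, slack=2)
Line 7: ['have', 'read', 'bed'] (min_width=13, slack=5)
Line 8: ['golden', 'python'] (min_width=13, slack=5)
Line 9: ['matrix'] (min_width=6, slack=12)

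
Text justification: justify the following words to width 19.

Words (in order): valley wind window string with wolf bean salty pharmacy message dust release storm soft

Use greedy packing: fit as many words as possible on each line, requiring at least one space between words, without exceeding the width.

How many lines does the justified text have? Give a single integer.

Answer: 5

Derivation:
Line 1: ['valley', 'wind', 'window'] (min_width=18, slack=1)
Line 2: ['string', 'with', 'wolf'] (min_width=16, slack=3)
Line 3: ['bean', 'salty', 'pharmacy'] (min_width=19, slack=0)
Line 4: ['message', 'dust'] (min_width=12, slack=7)
Line 5: ['release', 'storm', 'soft'] (min_width=18, slack=1)
Total lines: 5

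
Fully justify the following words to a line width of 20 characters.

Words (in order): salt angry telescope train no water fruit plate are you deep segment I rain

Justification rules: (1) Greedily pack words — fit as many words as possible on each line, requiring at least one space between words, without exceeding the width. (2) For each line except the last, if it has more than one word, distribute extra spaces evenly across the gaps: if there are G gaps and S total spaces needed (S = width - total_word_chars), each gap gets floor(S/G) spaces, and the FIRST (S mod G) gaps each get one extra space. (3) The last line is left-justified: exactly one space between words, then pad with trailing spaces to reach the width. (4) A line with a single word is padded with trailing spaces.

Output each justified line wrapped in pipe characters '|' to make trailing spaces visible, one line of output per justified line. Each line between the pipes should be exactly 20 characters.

Line 1: ['salt', 'angry', 'telescope'] (min_width=20, slack=0)
Line 2: ['train', 'no', 'water', 'fruit'] (min_width=20, slack=0)
Line 3: ['plate', 'are', 'you', 'deep'] (min_width=18, slack=2)
Line 4: ['segment', 'I', 'rain'] (min_width=14, slack=6)

Answer: |salt angry telescope|
|train no water fruit|
|plate  are  you deep|
|segment I rain      |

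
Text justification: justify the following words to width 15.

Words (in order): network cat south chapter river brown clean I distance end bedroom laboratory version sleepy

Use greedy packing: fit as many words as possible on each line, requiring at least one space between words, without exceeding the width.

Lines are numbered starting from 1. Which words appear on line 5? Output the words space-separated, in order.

Answer: distance end

Derivation:
Line 1: ['network', 'cat'] (min_width=11, slack=4)
Line 2: ['south', 'chapter'] (min_width=13, slack=2)
Line 3: ['river', 'brown'] (min_width=11, slack=4)
Line 4: ['clean', 'I'] (min_width=7, slack=8)
Line 5: ['distance', 'end'] (min_width=12, slack=3)
Line 6: ['bedroom'] (min_width=7, slack=8)
Line 7: ['laboratory'] (min_width=10, slack=5)
Line 8: ['version', 'sleepy'] (min_width=14, slack=1)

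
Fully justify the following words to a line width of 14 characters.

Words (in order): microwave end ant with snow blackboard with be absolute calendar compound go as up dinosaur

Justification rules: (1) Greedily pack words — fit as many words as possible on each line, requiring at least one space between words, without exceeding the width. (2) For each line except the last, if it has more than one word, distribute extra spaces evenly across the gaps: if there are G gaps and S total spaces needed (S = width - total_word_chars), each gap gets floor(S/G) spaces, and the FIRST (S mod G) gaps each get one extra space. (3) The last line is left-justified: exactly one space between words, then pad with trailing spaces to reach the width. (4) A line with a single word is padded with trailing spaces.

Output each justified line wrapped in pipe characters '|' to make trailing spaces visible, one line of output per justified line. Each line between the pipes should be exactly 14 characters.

Line 1: ['microwave', 'end'] (min_width=13, slack=1)
Line 2: ['ant', 'with', 'snow'] (min_width=13, slack=1)
Line 3: ['blackboard'] (min_width=10, slack=4)
Line 4: ['with', 'be'] (min_width=7, slack=7)
Line 5: ['absolute'] (min_width=8, slack=6)
Line 6: ['calendar'] (min_width=8, slack=6)
Line 7: ['compound', 'go', 'as'] (min_width=14, slack=0)
Line 8: ['up', 'dinosaur'] (min_width=11, slack=3)

Answer: |microwave  end|
|ant  with snow|
|blackboard    |
|with        be|
|absolute      |
|calendar      |
|compound go as|
|up dinosaur   |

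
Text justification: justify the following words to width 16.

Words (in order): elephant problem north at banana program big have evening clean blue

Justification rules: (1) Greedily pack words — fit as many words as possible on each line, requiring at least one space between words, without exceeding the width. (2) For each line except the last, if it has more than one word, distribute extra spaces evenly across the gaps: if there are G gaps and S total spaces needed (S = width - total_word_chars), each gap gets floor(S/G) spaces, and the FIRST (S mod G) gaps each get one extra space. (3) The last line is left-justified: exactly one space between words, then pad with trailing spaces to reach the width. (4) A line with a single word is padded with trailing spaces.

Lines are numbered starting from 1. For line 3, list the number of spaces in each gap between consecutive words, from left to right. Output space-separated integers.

Answer: 1 1

Derivation:
Line 1: ['elephant', 'problem'] (min_width=16, slack=0)
Line 2: ['north', 'at', 'banana'] (min_width=15, slack=1)
Line 3: ['program', 'big', 'have'] (min_width=16, slack=0)
Line 4: ['evening', 'clean'] (min_width=13, slack=3)
Line 5: ['blue'] (min_width=4, slack=12)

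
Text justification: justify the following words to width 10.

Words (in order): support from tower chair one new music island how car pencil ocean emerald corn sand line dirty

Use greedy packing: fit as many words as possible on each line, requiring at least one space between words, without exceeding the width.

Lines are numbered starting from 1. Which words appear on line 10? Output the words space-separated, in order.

Answer: line dirty

Derivation:
Line 1: ['support'] (min_width=7, slack=3)
Line 2: ['from', 'tower'] (min_width=10, slack=0)
Line 3: ['chair', 'one'] (min_width=9, slack=1)
Line 4: ['new', 'music'] (min_width=9, slack=1)
Line 5: ['island', 'how'] (min_width=10, slack=0)
Line 6: ['car', 'pencil'] (min_width=10, slack=0)
Line 7: ['ocean'] (min_width=5, slack=5)
Line 8: ['emerald'] (min_width=7, slack=3)
Line 9: ['corn', 'sand'] (min_width=9, slack=1)
Line 10: ['line', 'dirty'] (min_width=10, slack=0)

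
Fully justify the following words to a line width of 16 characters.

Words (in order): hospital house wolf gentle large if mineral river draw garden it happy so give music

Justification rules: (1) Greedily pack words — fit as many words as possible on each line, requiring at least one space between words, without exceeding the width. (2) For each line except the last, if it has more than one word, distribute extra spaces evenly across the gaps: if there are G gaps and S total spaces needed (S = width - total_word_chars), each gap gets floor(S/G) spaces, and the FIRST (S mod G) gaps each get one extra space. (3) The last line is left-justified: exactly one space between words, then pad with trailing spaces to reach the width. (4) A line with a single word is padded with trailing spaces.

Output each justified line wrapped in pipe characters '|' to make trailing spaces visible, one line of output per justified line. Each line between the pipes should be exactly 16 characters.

Answer: |hospital   house|
|wolf      gentle|
|large if mineral|
|river       draw|
|garden  it happy|
|so give music   |

Derivation:
Line 1: ['hospital', 'house'] (min_width=14, slack=2)
Line 2: ['wolf', 'gentle'] (min_width=11, slack=5)
Line 3: ['large', 'if', 'mineral'] (min_width=16, slack=0)
Line 4: ['river', 'draw'] (min_width=10, slack=6)
Line 5: ['garden', 'it', 'happy'] (min_width=15, slack=1)
Line 6: ['so', 'give', 'music'] (min_width=13, slack=3)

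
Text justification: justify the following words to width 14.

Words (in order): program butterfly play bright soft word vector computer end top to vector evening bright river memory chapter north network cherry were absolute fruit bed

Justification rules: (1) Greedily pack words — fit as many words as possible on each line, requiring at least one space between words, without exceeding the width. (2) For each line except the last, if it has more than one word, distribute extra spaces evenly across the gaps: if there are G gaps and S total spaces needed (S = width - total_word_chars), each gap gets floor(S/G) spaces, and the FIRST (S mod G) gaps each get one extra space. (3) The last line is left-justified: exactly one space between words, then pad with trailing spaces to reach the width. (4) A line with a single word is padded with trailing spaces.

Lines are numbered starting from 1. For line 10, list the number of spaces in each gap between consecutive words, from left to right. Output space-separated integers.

Line 1: ['program'] (min_width=7, slack=7)
Line 2: ['butterfly', 'play'] (min_width=14, slack=0)
Line 3: ['bright', 'soft'] (min_width=11, slack=3)
Line 4: ['word', 'vector'] (min_width=11, slack=3)
Line 5: ['computer', 'end'] (min_width=12, slack=2)
Line 6: ['top', 'to', 'vector'] (min_width=13, slack=1)
Line 7: ['evening', 'bright'] (min_width=14, slack=0)
Line 8: ['river', 'memory'] (min_width=12, slack=2)
Line 9: ['chapter', 'north'] (min_width=13, slack=1)
Line 10: ['network', 'cherry'] (min_width=14, slack=0)
Line 11: ['were', 'absolute'] (min_width=13, slack=1)
Line 12: ['fruit', 'bed'] (min_width=9, slack=5)

Answer: 1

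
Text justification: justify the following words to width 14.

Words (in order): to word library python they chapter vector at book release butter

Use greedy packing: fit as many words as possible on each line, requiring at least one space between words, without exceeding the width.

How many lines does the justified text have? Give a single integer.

Line 1: ['to', 'word'] (min_width=7, slack=7)
Line 2: ['library', 'python'] (min_width=14, slack=0)
Line 3: ['they', 'chapter'] (min_width=12, slack=2)
Line 4: ['vector', 'at', 'book'] (min_width=14, slack=0)
Line 5: ['release', 'butter'] (min_width=14, slack=0)
Total lines: 5

Answer: 5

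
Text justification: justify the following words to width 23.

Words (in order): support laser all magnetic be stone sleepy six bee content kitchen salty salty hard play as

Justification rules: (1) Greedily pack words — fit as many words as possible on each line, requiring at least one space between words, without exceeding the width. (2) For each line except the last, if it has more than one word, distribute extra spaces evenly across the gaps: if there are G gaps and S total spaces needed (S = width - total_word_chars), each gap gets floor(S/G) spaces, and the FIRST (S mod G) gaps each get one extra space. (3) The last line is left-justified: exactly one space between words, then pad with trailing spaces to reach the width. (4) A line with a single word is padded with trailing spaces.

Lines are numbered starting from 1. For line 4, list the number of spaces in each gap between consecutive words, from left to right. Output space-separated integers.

Line 1: ['support', 'laser', 'all'] (min_width=17, slack=6)
Line 2: ['magnetic', 'be', 'stone'] (min_width=17, slack=6)
Line 3: ['sleepy', 'six', 'bee', 'content'] (min_width=22, slack=1)
Line 4: ['kitchen', 'salty', 'salty'] (min_width=19, slack=4)
Line 5: ['hard', 'play', 'as'] (min_width=12, slack=11)

Answer: 3 3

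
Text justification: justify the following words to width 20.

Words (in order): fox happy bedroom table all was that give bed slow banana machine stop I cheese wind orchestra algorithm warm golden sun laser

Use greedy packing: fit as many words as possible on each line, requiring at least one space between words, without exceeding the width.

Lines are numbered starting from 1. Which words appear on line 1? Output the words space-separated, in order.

Line 1: ['fox', 'happy', 'bedroom'] (min_width=17, slack=3)
Line 2: ['table', 'all', 'was', 'that'] (min_width=18, slack=2)
Line 3: ['give', 'bed', 'slow', 'banana'] (min_width=20, slack=0)
Line 4: ['machine', 'stop', 'I'] (min_width=14, slack=6)
Line 5: ['cheese', 'wind'] (min_width=11, slack=9)
Line 6: ['orchestra', 'algorithm'] (min_width=19, slack=1)
Line 7: ['warm', 'golden', 'sun'] (min_width=15, slack=5)
Line 8: ['laser'] (min_width=5, slack=15)

Answer: fox happy bedroom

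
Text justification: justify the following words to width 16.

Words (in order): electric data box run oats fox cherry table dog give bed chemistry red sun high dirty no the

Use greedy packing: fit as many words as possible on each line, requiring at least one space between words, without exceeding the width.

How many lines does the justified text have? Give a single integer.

Line 1: ['electric', 'data'] (min_width=13, slack=3)
Line 2: ['box', 'run', 'oats', 'fox'] (min_width=16, slack=0)
Line 3: ['cherry', 'table', 'dog'] (min_width=16, slack=0)
Line 4: ['give', 'bed'] (min_width=8, slack=8)
Line 5: ['chemistry', 'red'] (min_width=13, slack=3)
Line 6: ['sun', 'high', 'dirty'] (min_width=14, slack=2)
Line 7: ['no', 'the'] (min_width=6, slack=10)
Total lines: 7

Answer: 7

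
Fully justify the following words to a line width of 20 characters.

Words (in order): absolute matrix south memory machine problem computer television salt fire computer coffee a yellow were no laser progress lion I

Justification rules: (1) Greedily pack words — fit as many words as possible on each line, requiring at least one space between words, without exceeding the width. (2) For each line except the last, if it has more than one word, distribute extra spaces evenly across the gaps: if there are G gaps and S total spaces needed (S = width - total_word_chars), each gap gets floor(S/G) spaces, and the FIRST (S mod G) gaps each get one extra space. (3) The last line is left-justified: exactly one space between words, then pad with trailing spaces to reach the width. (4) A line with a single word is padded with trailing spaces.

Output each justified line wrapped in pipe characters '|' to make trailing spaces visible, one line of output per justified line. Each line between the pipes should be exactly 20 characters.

Line 1: ['absolute', 'matrix'] (min_width=15, slack=5)
Line 2: ['south', 'memory', 'machine'] (min_width=20, slack=0)
Line 3: ['problem', 'computer'] (min_width=16, slack=4)
Line 4: ['television', 'salt', 'fire'] (min_width=20, slack=0)
Line 5: ['computer', 'coffee', 'a'] (min_width=17, slack=3)
Line 6: ['yellow', 'were', 'no', 'laser'] (min_width=20, slack=0)
Line 7: ['progress', 'lion', 'I'] (min_width=15, slack=5)

Answer: |absolute      matrix|
|south memory machine|
|problem     computer|
|television salt fire|
|computer   coffee  a|
|yellow were no laser|
|progress lion I     |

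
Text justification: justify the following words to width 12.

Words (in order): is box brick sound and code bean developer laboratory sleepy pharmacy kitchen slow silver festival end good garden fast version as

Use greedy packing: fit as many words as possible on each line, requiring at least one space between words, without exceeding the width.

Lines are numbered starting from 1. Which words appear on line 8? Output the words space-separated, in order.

Line 1: ['is', 'box', 'brick'] (min_width=12, slack=0)
Line 2: ['sound', 'and'] (min_width=9, slack=3)
Line 3: ['code', 'bean'] (min_width=9, slack=3)
Line 4: ['developer'] (min_width=9, slack=3)
Line 5: ['laboratory'] (min_width=10, slack=2)
Line 6: ['sleepy'] (min_width=6, slack=6)
Line 7: ['pharmacy'] (min_width=8, slack=4)
Line 8: ['kitchen', 'slow'] (min_width=12, slack=0)
Line 9: ['silver'] (min_width=6, slack=6)
Line 10: ['festival', 'end'] (min_width=12, slack=0)
Line 11: ['good', 'garden'] (min_width=11, slack=1)
Line 12: ['fast', 'version'] (min_width=12, slack=0)
Line 13: ['as'] (min_width=2, slack=10)

Answer: kitchen slow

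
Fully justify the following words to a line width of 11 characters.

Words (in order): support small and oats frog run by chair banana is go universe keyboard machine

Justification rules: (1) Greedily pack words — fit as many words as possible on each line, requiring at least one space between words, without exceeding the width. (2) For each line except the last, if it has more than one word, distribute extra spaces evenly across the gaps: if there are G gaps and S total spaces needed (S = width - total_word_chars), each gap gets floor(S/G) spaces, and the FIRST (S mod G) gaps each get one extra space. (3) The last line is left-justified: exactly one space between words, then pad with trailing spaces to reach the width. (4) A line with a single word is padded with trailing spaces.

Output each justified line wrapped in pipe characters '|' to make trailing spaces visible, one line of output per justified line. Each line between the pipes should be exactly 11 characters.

Answer: |support    |
|small   and|
|oats   frog|
|run      by|
|chair      |
|banana   is|
|go universe|
|keyboard   |
|machine    |

Derivation:
Line 1: ['support'] (min_width=7, slack=4)
Line 2: ['small', 'and'] (min_width=9, slack=2)
Line 3: ['oats', 'frog'] (min_width=9, slack=2)
Line 4: ['run', 'by'] (min_width=6, slack=5)
Line 5: ['chair'] (min_width=5, slack=6)
Line 6: ['banana', 'is'] (min_width=9, slack=2)
Line 7: ['go', 'universe'] (min_width=11, slack=0)
Line 8: ['keyboard'] (min_width=8, slack=3)
Line 9: ['machine'] (min_width=7, slack=4)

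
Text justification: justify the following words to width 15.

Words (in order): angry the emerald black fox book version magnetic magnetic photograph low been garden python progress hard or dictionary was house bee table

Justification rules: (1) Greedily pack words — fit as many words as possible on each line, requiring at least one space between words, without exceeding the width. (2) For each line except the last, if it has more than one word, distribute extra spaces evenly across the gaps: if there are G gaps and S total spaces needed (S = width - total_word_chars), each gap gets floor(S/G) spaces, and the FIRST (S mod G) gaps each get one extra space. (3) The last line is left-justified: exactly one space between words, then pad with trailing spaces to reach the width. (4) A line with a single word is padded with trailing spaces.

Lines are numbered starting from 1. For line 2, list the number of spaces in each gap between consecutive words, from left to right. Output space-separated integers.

Answer: 3

Derivation:
Line 1: ['angry', 'the'] (min_width=9, slack=6)
Line 2: ['emerald', 'black'] (min_width=13, slack=2)
Line 3: ['fox', 'book'] (min_width=8, slack=7)
Line 4: ['version'] (min_width=7, slack=8)
Line 5: ['magnetic'] (min_width=8, slack=7)
Line 6: ['magnetic'] (min_width=8, slack=7)
Line 7: ['photograph', 'low'] (min_width=14, slack=1)
Line 8: ['been', 'garden'] (min_width=11, slack=4)
Line 9: ['python', 'progress'] (min_width=15, slack=0)
Line 10: ['hard', 'or'] (min_width=7, slack=8)
Line 11: ['dictionary', 'was'] (min_width=14, slack=1)
Line 12: ['house', 'bee', 'table'] (min_width=15, slack=0)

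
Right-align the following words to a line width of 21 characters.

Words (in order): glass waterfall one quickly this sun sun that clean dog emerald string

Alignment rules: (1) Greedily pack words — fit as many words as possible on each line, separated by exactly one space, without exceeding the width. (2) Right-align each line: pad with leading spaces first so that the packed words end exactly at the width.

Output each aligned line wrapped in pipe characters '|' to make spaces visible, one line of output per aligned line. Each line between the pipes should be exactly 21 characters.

Answer: |  glass waterfall one|
| quickly this sun sun|
|       that clean dog|
|       emerald string|

Derivation:
Line 1: ['glass', 'waterfall', 'one'] (min_width=19, slack=2)
Line 2: ['quickly', 'this', 'sun', 'sun'] (min_width=20, slack=1)
Line 3: ['that', 'clean', 'dog'] (min_width=14, slack=7)
Line 4: ['emerald', 'string'] (min_width=14, slack=7)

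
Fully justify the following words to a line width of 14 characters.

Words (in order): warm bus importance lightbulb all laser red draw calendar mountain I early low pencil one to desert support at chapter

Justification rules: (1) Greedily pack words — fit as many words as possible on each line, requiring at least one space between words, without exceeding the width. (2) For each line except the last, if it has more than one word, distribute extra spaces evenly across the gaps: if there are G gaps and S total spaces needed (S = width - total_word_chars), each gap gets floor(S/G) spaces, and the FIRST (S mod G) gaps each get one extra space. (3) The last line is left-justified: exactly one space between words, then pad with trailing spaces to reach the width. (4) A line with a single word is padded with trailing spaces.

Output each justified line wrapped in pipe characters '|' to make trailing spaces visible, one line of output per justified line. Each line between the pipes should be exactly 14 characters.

Line 1: ['warm', 'bus'] (min_width=8, slack=6)
Line 2: ['importance'] (min_width=10, slack=4)
Line 3: ['lightbulb', 'all'] (min_width=13, slack=1)
Line 4: ['laser', 'red', 'draw'] (min_width=14, slack=0)
Line 5: ['calendar'] (min_width=8, slack=6)
Line 6: ['mountain', 'I'] (min_width=10, slack=4)
Line 7: ['early', 'low'] (min_width=9, slack=5)
Line 8: ['pencil', 'one', 'to'] (min_width=13, slack=1)
Line 9: ['desert', 'support'] (min_width=14, slack=0)
Line 10: ['at', 'chapter'] (min_width=10, slack=4)

Answer: |warm       bus|
|importance    |
|lightbulb  all|
|laser red draw|
|calendar      |
|mountain     I|
|early      low|
|pencil  one to|
|desert support|
|at chapter    |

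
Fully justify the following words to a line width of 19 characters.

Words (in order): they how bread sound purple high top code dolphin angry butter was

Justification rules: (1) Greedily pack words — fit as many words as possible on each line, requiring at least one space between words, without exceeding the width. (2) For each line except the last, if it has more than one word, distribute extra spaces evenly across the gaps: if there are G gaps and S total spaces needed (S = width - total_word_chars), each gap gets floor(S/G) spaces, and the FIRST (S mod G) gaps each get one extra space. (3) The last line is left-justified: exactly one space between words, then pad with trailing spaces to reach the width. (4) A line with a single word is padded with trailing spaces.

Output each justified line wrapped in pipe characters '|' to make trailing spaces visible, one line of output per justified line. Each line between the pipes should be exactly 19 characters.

Line 1: ['they', 'how', 'bread'] (min_width=14, slack=5)
Line 2: ['sound', 'purple', 'high'] (min_width=17, slack=2)
Line 3: ['top', 'code', 'dolphin'] (min_width=16, slack=3)
Line 4: ['angry', 'butter', 'was'] (min_width=16, slack=3)

Answer: |they    how   bread|
|sound  purple  high|
|top   code  dolphin|
|angry butter was   |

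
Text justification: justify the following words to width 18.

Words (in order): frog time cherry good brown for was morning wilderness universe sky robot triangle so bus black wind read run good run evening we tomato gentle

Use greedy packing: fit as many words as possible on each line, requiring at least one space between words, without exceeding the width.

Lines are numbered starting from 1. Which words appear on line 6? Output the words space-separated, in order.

Line 1: ['frog', 'time', 'cherry'] (min_width=16, slack=2)
Line 2: ['good', 'brown', 'for', 'was'] (min_width=18, slack=0)
Line 3: ['morning', 'wilderness'] (min_width=18, slack=0)
Line 4: ['universe', 'sky', 'robot'] (min_width=18, slack=0)
Line 5: ['triangle', 'so', 'bus'] (min_width=15, slack=3)
Line 6: ['black', 'wind', 'read'] (min_width=15, slack=3)
Line 7: ['run', 'good', 'run'] (min_width=12, slack=6)
Line 8: ['evening', 'we', 'tomato'] (min_width=17, slack=1)
Line 9: ['gentle'] (min_width=6, slack=12)

Answer: black wind read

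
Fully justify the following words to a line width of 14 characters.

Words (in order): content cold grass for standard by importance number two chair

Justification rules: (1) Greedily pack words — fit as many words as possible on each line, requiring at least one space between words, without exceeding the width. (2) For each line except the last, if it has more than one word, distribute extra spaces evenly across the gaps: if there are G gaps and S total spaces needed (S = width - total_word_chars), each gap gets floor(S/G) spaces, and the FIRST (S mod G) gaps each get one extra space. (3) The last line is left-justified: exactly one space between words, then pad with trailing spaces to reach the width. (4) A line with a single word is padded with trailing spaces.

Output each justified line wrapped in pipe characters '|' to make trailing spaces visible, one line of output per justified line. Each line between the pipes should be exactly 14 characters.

Answer: |content   cold|
|grass      for|
|standard    by|
|importance    |
|number     two|
|chair         |

Derivation:
Line 1: ['content', 'cold'] (min_width=12, slack=2)
Line 2: ['grass', 'for'] (min_width=9, slack=5)
Line 3: ['standard', 'by'] (min_width=11, slack=3)
Line 4: ['importance'] (min_width=10, slack=4)
Line 5: ['number', 'two'] (min_width=10, slack=4)
Line 6: ['chair'] (min_width=5, slack=9)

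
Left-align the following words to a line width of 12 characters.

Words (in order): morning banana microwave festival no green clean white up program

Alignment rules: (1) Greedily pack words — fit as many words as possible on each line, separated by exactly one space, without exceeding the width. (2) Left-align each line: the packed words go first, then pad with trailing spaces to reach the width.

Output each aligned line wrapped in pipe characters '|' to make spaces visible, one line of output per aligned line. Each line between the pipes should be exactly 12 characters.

Answer: |morning     |
|banana      |
|microwave   |
|festival no |
|green clean |
|white up    |
|program     |

Derivation:
Line 1: ['morning'] (min_width=7, slack=5)
Line 2: ['banana'] (min_width=6, slack=6)
Line 3: ['microwave'] (min_width=9, slack=3)
Line 4: ['festival', 'no'] (min_width=11, slack=1)
Line 5: ['green', 'clean'] (min_width=11, slack=1)
Line 6: ['white', 'up'] (min_width=8, slack=4)
Line 7: ['program'] (min_width=7, slack=5)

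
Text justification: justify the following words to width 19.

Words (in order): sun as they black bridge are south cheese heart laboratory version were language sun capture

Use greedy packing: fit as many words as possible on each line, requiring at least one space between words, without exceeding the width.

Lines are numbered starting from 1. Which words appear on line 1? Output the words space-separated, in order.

Answer: sun as they black

Derivation:
Line 1: ['sun', 'as', 'they', 'black'] (min_width=17, slack=2)
Line 2: ['bridge', 'are', 'south'] (min_width=16, slack=3)
Line 3: ['cheese', 'heart'] (min_width=12, slack=7)
Line 4: ['laboratory', 'version'] (min_width=18, slack=1)
Line 5: ['were', 'language', 'sun'] (min_width=17, slack=2)
Line 6: ['capture'] (min_width=7, slack=12)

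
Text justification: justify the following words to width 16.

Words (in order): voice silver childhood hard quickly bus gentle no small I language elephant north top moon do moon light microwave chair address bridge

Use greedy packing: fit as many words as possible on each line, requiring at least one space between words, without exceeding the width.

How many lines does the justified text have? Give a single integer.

Answer: 10

Derivation:
Line 1: ['voice', 'silver'] (min_width=12, slack=4)
Line 2: ['childhood', 'hard'] (min_width=14, slack=2)
Line 3: ['quickly', 'bus'] (min_width=11, slack=5)
Line 4: ['gentle', 'no', 'small'] (min_width=15, slack=1)
Line 5: ['I', 'language'] (min_width=10, slack=6)
Line 6: ['elephant', 'north'] (min_width=14, slack=2)
Line 7: ['top', 'moon', 'do', 'moon'] (min_width=16, slack=0)
Line 8: ['light', 'microwave'] (min_width=15, slack=1)
Line 9: ['chair', 'address'] (min_width=13, slack=3)
Line 10: ['bridge'] (min_width=6, slack=10)
Total lines: 10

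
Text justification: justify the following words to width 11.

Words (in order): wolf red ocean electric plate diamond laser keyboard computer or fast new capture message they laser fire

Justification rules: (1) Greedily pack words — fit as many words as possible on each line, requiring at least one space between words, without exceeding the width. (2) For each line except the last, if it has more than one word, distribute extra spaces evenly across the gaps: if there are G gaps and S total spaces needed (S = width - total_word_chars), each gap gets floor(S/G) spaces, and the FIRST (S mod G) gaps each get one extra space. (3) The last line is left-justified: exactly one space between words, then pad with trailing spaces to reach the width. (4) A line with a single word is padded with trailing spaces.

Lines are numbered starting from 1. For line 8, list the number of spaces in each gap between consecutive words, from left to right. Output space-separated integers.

Answer: 1

Derivation:
Line 1: ['wolf', 'red'] (min_width=8, slack=3)
Line 2: ['ocean'] (min_width=5, slack=6)
Line 3: ['electric'] (min_width=8, slack=3)
Line 4: ['plate'] (min_width=5, slack=6)
Line 5: ['diamond'] (min_width=7, slack=4)
Line 6: ['laser'] (min_width=5, slack=6)
Line 7: ['keyboard'] (min_width=8, slack=3)
Line 8: ['computer', 'or'] (min_width=11, slack=0)
Line 9: ['fast', 'new'] (min_width=8, slack=3)
Line 10: ['capture'] (min_width=7, slack=4)
Line 11: ['message'] (min_width=7, slack=4)
Line 12: ['they', 'laser'] (min_width=10, slack=1)
Line 13: ['fire'] (min_width=4, slack=7)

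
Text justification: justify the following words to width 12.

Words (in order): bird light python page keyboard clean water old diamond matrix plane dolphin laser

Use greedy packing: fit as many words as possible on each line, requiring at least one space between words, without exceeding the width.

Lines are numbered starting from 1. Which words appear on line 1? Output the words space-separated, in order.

Answer: bird light

Derivation:
Line 1: ['bird', 'light'] (min_width=10, slack=2)
Line 2: ['python', 'page'] (min_width=11, slack=1)
Line 3: ['keyboard'] (min_width=8, slack=4)
Line 4: ['clean', 'water'] (min_width=11, slack=1)
Line 5: ['old', 'diamond'] (min_width=11, slack=1)
Line 6: ['matrix', 'plane'] (min_width=12, slack=0)
Line 7: ['dolphin'] (min_width=7, slack=5)
Line 8: ['laser'] (min_width=5, slack=7)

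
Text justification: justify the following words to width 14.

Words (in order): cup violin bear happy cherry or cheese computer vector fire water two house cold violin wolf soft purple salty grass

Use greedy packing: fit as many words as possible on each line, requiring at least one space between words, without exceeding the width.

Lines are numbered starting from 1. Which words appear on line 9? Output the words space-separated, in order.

Answer: violin wolf

Derivation:
Line 1: ['cup', 'violin'] (min_width=10, slack=4)
Line 2: ['bear', 'happy'] (min_width=10, slack=4)
Line 3: ['cherry', 'or'] (min_width=9, slack=5)
Line 4: ['cheese'] (min_width=6, slack=8)
Line 5: ['computer'] (min_width=8, slack=6)
Line 6: ['vector', 'fire'] (min_width=11, slack=3)
Line 7: ['water', 'two'] (min_width=9, slack=5)
Line 8: ['house', 'cold'] (min_width=10, slack=4)
Line 9: ['violin', 'wolf'] (min_width=11, slack=3)
Line 10: ['soft', 'purple'] (min_width=11, slack=3)
Line 11: ['salty', 'grass'] (min_width=11, slack=3)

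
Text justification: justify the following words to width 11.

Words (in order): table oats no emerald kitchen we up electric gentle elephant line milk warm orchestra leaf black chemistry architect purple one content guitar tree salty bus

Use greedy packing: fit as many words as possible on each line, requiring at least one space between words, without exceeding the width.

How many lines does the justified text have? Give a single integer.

Answer: 16

Derivation:
Line 1: ['table', 'oats'] (min_width=10, slack=1)
Line 2: ['no', 'emerald'] (min_width=10, slack=1)
Line 3: ['kitchen', 'we'] (min_width=10, slack=1)
Line 4: ['up', 'electric'] (min_width=11, slack=0)
Line 5: ['gentle'] (min_width=6, slack=5)
Line 6: ['elephant'] (min_width=8, slack=3)
Line 7: ['line', 'milk'] (min_width=9, slack=2)
Line 8: ['warm'] (min_width=4, slack=7)
Line 9: ['orchestra'] (min_width=9, slack=2)
Line 10: ['leaf', 'black'] (min_width=10, slack=1)
Line 11: ['chemistry'] (min_width=9, slack=2)
Line 12: ['architect'] (min_width=9, slack=2)
Line 13: ['purple', 'one'] (min_width=10, slack=1)
Line 14: ['content'] (min_width=7, slack=4)
Line 15: ['guitar', 'tree'] (min_width=11, slack=0)
Line 16: ['salty', 'bus'] (min_width=9, slack=2)
Total lines: 16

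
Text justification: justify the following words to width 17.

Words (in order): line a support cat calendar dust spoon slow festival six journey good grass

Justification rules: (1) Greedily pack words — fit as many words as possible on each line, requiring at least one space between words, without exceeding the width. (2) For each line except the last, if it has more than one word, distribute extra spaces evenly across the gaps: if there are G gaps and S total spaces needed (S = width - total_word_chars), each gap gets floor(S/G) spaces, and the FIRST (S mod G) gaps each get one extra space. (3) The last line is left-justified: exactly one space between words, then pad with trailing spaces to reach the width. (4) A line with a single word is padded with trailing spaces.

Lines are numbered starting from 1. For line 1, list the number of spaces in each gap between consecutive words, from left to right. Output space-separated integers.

Answer: 3 2

Derivation:
Line 1: ['line', 'a', 'support'] (min_width=14, slack=3)
Line 2: ['cat', 'calendar', 'dust'] (min_width=17, slack=0)
Line 3: ['spoon', 'slow'] (min_width=10, slack=7)
Line 4: ['festival', 'six'] (min_width=12, slack=5)
Line 5: ['journey', 'good'] (min_width=12, slack=5)
Line 6: ['grass'] (min_width=5, slack=12)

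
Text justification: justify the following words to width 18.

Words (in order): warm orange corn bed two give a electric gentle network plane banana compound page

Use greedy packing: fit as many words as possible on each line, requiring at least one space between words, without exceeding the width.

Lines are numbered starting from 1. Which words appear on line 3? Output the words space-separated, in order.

Line 1: ['warm', 'orange', 'corn'] (min_width=16, slack=2)
Line 2: ['bed', 'two', 'give', 'a'] (min_width=14, slack=4)
Line 3: ['electric', 'gentle'] (min_width=15, slack=3)
Line 4: ['network', 'plane'] (min_width=13, slack=5)
Line 5: ['banana', 'compound'] (min_width=15, slack=3)
Line 6: ['page'] (min_width=4, slack=14)

Answer: electric gentle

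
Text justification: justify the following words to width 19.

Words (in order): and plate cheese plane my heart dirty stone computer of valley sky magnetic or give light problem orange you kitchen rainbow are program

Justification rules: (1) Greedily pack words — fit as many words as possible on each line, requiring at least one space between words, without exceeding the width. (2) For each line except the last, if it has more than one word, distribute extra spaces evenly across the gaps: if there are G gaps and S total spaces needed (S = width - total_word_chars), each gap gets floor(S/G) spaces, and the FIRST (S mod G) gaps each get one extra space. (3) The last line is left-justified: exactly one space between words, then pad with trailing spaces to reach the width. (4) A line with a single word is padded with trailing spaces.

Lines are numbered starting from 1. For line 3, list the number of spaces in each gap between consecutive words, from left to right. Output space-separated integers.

Answer: 9

Derivation:
Line 1: ['and', 'plate', 'cheese'] (min_width=16, slack=3)
Line 2: ['plane', 'my', 'heart'] (min_width=14, slack=5)
Line 3: ['dirty', 'stone'] (min_width=11, slack=8)
Line 4: ['computer', 'of', 'valley'] (min_width=18, slack=1)
Line 5: ['sky', 'magnetic', 'or'] (min_width=15, slack=4)
Line 6: ['give', 'light', 'problem'] (min_width=18, slack=1)
Line 7: ['orange', 'you', 'kitchen'] (min_width=18, slack=1)
Line 8: ['rainbow', 'are', 'program'] (min_width=19, slack=0)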